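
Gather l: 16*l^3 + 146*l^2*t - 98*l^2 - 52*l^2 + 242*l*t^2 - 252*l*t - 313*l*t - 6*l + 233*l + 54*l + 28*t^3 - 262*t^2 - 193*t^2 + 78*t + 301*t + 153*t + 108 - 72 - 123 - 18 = 16*l^3 + l^2*(146*t - 150) + l*(242*t^2 - 565*t + 281) + 28*t^3 - 455*t^2 + 532*t - 105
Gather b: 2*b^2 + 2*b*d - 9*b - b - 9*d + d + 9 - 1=2*b^2 + b*(2*d - 10) - 8*d + 8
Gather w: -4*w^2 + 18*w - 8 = -4*w^2 + 18*w - 8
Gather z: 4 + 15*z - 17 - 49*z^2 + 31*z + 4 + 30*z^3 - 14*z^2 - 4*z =30*z^3 - 63*z^2 + 42*z - 9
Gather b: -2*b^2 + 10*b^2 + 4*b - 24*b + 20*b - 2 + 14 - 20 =8*b^2 - 8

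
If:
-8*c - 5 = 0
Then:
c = -5/8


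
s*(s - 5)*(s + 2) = s^3 - 3*s^2 - 10*s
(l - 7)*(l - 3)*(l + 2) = l^3 - 8*l^2 + l + 42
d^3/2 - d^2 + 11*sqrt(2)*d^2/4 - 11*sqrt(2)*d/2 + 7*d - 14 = (d/2 + sqrt(2))*(d - 2)*(d + 7*sqrt(2)/2)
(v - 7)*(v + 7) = v^2 - 49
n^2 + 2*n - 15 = (n - 3)*(n + 5)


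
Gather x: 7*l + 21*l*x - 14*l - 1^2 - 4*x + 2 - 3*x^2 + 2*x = -7*l - 3*x^2 + x*(21*l - 2) + 1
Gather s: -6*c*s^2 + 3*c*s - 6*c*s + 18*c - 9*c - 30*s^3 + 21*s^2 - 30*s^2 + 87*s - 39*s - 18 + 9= 9*c - 30*s^3 + s^2*(-6*c - 9) + s*(48 - 3*c) - 9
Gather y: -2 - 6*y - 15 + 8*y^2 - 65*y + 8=8*y^2 - 71*y - 9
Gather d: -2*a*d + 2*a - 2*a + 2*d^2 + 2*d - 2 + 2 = 2*d^2 + d*(2 - 2*a)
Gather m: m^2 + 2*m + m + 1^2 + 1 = m^2 + 3*m + 2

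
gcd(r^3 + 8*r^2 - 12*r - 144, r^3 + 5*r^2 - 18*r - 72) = r^2 + 2*r - 24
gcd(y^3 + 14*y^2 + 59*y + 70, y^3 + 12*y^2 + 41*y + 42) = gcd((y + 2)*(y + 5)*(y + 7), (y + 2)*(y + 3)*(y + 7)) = y^2 + 9*y + 14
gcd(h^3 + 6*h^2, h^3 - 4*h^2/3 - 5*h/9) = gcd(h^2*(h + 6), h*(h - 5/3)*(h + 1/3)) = h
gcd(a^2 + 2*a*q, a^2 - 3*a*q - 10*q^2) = a + 2*q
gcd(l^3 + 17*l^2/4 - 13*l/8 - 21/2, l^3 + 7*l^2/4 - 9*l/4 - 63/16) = l^2 + l/4 - 21/8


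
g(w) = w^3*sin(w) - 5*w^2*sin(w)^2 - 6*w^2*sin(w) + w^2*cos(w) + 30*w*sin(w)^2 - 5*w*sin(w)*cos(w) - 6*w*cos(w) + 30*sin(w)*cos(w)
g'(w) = w^3*cos(w) - 10*w^2*sin(w)*cos(w) + 2*w^2*sin(w) - 6*w^2*cos(w) - 5*w*sin(w)^2 + 60*w*sin(w)*cos(w) - 6*w*sin(w) - 5*w*cos(w)^2 + 2*w*cos(w) - 5*sin(w)*cos(w) + 30*cos(w)^2 - 6*cos(w)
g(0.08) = 1.90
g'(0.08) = 23.49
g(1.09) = 23.46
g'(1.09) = 12.71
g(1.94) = 16.01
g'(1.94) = -28.18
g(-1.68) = -39.44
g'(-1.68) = -18.01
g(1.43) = 25.04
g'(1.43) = -4.37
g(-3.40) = -80.71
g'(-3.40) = 253.79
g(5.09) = 38.66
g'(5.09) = -62.46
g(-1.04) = -32.32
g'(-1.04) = 31.84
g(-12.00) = -1478.72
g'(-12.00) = -2918.34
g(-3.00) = -11.70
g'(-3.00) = 92.97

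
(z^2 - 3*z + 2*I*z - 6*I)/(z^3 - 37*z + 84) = (z + 2*I)/(z^2 + 3*z - 28)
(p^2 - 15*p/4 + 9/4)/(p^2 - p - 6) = (p - 3/4)/(p + 2)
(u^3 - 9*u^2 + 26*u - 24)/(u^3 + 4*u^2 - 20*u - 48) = (u^2 - 5*u + 6)/(u^2 + 8*u + 12)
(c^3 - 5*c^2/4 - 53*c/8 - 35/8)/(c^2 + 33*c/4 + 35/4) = (2*c^2 - 5*c - 7)/(2*(c + 7))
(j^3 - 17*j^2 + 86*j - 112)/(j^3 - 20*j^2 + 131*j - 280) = (j - 2)/(j - 5)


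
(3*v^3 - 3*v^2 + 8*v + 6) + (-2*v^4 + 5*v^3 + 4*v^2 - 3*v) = -2*v^4 + 8*v^3 + v^2 + 5*v + 6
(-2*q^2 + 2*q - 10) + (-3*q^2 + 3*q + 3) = -5*q^2 + 5*q - 7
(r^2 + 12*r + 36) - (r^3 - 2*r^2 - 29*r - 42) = -r^3 + 3*r^2 + 41*r + 78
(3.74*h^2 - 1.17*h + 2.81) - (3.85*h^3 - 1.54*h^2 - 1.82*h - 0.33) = -3.85*h^3 + 5.28*h^2 + 0.65*h + 3.14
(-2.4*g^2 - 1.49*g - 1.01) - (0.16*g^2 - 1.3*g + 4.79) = -2.56*g^2 - 0.19*g - 5.8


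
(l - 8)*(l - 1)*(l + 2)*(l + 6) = l^4 - l^3 - 52*l^2 - 44*l + 96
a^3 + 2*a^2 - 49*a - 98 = (a - 7)*(a + 2)*(a + 7)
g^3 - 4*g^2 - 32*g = g*(g - 8)*(g + 4)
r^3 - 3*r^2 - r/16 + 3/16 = (r - 3)*(r - 1/4)*(r + 1/4)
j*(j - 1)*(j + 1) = j^3 - j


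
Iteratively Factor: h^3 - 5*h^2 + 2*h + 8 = (h - 2)*(h^2 - 3*h - 4) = (h - 4)*(h - 2)*(h + 1)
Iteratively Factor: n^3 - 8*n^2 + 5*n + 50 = (n + 2)*(n^2 - 10*n + 25) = (n - 5)*(n + 2)*(n - 5)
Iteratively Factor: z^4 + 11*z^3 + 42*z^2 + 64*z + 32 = (z + 4)*(z^3 + 7*z^2 + 14*z + 8) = (z + 4)^2*(z^2 + 3*z + 2) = (z + 2)*(z + 4)^2*(z + 1)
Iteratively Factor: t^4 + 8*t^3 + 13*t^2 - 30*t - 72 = (t + 3)*(t^3 + 5*t^2 - 2*t - 24) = (t + 3)^2*(t^2 + 2*t - 8) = (t + 3)^2*(t + 4)*(t - 2)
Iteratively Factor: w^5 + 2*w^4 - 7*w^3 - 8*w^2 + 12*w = (w + 3)*(w^4 - w^3 - 4*w^2 + 4*w) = w*(w + 3)*(w^3 - w^2 - 4*w + 4) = w*(w - 1)*(w + 3)*(w^2 - 4) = w*(w - 2)*(w - 1)*(w + 3)*(w + 2)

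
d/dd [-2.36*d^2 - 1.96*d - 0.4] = -4.72*d - 1.96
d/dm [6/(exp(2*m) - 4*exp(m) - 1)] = 12*(2 - exp(m))*exp(m)/(-exp(2*m) + 4*exp(m) + 1)^2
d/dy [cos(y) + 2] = -sin(y)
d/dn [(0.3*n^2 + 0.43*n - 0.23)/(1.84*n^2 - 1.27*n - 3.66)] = (-1.1722*n^2 - 1.3496*n - 1.8659)/(3.3856*n^4 - 4.6736*n^3 - 11.8559*n^2 + 9.2964*n + 13.3956)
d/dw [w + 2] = 1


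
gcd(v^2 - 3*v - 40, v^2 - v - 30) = v + 5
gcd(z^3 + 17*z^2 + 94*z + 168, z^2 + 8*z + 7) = z + 7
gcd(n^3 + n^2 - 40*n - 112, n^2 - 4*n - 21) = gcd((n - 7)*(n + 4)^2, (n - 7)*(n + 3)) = n - 7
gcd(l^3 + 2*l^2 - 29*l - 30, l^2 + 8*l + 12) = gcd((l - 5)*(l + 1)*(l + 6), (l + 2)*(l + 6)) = l + 6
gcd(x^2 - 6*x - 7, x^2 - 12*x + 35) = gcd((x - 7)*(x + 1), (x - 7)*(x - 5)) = x - 7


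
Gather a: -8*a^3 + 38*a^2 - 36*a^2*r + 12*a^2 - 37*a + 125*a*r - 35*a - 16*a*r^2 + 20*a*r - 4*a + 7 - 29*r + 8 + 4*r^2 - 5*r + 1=-8*a^3 + a^2*(50 - 36*r) + a*(-16*r^2 + 145*r - 76) + 4*r^2 - 34*r + 16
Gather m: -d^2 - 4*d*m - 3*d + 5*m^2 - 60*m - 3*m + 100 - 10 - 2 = -d^2 - 3*d + 5*m^2 + m*(-4*d - 63) + 88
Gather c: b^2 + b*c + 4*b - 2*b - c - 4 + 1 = b^2 + 2*b + c*(b - 1) - 3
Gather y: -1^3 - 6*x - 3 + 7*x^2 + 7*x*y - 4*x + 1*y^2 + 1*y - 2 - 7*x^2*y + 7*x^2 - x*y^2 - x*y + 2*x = 14*x^2 - 8*x + y^2*(1 - x) + y*(-7*x^2 + 6*x + 1) - 6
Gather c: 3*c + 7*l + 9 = 3*c + 7*l + 9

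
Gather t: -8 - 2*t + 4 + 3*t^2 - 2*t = 3*t^2 - 4*t - 4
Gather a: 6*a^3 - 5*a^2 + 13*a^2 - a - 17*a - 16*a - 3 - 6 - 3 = 6*a^3 + 8*a^2 - 34*a - 12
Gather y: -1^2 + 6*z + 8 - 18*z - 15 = -12*z - 8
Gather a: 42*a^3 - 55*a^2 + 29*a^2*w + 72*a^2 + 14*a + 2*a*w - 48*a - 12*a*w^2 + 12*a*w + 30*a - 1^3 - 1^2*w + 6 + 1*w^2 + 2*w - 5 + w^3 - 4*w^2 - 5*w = 42*a^3 + a^2*(29*w + 17) + a*(-12*w^2 + 14*w - 4) + w^3 - 3*w^2 - 4*w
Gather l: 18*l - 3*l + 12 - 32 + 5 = 15*l - 15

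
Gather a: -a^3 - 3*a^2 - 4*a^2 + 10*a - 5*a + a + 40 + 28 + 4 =-a^3 - 7*a^2 + 6*a + 72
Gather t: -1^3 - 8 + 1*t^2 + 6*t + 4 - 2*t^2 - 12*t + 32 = -t^2 - 6*t + 27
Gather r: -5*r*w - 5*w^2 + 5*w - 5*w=-5*r*w - 5*w^2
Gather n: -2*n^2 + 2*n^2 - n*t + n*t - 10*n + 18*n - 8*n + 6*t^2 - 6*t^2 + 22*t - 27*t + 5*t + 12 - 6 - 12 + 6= 0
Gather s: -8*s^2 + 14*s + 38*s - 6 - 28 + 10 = -8*s^2 + 52*s - 24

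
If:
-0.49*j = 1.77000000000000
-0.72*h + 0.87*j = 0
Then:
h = -4.36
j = -3.61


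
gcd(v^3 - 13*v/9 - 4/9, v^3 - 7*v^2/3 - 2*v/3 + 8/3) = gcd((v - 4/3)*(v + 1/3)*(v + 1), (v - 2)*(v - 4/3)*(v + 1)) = v^2 - v/3 - 4/3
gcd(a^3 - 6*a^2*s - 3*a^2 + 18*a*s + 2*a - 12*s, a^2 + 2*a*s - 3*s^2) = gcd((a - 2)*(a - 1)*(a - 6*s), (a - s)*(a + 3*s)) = 1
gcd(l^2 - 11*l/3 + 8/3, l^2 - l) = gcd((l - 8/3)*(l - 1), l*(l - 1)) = l - 1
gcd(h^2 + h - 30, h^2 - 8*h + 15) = h - 5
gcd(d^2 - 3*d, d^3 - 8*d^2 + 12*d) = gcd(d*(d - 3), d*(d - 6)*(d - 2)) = d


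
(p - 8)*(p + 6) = p^2 - 2*p - 48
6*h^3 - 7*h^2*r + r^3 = (-2*h + r)*(-h + r)*(3*h + r)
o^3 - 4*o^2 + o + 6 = (o - 3)*(o - 2)*(o + 1)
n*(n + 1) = n^2 + n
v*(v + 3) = v^2 + 3*v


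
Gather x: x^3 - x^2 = x^3 - x^2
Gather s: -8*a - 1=-8*a - 1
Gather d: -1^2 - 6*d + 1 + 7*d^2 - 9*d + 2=7*d^2 - 15*d + 2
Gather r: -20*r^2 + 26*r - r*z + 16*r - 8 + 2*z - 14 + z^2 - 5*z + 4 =-20*r^2 + r*(42 - z) + z^2 - 3*z - 18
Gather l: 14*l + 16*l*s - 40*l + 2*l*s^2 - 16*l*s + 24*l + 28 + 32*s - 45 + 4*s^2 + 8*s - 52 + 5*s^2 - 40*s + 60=l*(2*s^2 - 2) + 9*s^2 - 9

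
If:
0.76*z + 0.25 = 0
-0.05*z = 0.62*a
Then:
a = 0.03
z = -0.33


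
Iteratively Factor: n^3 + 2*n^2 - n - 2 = (n + 2)*(n^2 - 1) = (n - 1)*(n + 2)*(n + 1)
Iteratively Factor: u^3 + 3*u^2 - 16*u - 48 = (u - 4)*(u^2 + 7*u + 12) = (u - 4)*(u + 4)*(u + 3)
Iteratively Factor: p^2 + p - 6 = (p - 2)*(p + 3)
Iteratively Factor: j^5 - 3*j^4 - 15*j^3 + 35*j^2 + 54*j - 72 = (j + 3)*(j^4 - 6*j^3 + 3*j^2 + 26*j - 24) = (j - 3)*(j + 3)*(j^3 - 3*j^2 - 6*j + 8) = (j - 3)*(j + 2)*(j + 3)*(j^2 - 5*j + 4) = (j - 4)*(j - 3)*(j + 2)*(j + 3)*(j - 1)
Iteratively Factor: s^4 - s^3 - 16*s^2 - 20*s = (s + 2)*(s^3 - 3*s^2 - 10*s) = s*(s + 2)*(s^2 - 3*s - 10) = s*(s + 2)^2*(s - 5)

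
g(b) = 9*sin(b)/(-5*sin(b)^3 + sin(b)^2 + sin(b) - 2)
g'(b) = 9*(15*sin(b)^2*cos(b) - 2*sin(b)*cos(b) - cos(b))*sin(b)/(-5*sin(b)^3 + sin(b)^2 + sin(b) - 2)^2 + 9*cos(b)/(-5*sin(b)^3 + sin(b)^2 + sin(b) - 2)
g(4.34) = -4.24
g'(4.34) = 9.17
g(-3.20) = -0.27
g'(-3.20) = 4.78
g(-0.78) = 13.48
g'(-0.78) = -173.40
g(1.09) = -2.09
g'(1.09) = 1.20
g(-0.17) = 0.72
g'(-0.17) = -4.11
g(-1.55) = -3.00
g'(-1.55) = -0.27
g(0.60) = -2.52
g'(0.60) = -0.95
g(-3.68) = -2.43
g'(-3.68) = 1.96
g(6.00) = 1.20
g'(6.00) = -4.53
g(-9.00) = 1.96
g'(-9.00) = 6.57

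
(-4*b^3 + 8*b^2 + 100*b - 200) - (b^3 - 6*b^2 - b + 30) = -5*b^3 + 14*b^2 + 101*b - 230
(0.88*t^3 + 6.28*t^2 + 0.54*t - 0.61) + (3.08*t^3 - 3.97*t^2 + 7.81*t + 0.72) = 3.96*t^3 + 2.31*t^2 + 8.35*t + 0.11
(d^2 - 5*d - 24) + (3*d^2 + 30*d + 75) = 4*d^2 + 25*d + 51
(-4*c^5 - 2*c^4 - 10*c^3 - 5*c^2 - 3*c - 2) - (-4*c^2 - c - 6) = -4*c^5 - 2*c^4 - 10*c^3 - c^2 - 2*c + 4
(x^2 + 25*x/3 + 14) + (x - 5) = x^2 + 28*x/3 + 9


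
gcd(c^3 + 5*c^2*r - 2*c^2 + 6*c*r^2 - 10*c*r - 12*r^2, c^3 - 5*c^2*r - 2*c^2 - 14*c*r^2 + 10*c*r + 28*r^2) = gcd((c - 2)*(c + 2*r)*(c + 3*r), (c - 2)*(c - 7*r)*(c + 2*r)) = c^2 + 2*c*r - 2*c - 4*r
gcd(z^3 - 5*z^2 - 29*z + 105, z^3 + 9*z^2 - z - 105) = z^2 + 2*z - 15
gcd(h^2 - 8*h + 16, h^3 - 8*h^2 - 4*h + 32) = 1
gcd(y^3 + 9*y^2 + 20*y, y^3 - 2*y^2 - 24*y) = y^2 + 4*y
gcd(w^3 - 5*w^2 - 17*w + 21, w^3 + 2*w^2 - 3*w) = w^2 + 2*w - 3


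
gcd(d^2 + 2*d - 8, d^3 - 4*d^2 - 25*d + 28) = d + 4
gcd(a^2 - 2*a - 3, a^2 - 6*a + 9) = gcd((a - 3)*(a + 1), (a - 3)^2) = a - 3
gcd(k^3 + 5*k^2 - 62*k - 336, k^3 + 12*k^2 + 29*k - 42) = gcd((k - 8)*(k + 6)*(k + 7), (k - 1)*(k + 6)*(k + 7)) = k^2 + 13*k + 42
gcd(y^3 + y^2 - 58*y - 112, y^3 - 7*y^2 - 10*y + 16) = y^2 - 6*y - 16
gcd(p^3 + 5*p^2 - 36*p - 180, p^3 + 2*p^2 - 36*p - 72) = p^2 - 36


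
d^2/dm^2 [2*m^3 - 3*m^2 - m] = 12*m - 6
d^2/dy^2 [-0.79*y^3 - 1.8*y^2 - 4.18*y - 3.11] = -4.74*y - 3.6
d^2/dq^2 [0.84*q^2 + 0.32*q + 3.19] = 1.68000000000000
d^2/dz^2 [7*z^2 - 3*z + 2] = 14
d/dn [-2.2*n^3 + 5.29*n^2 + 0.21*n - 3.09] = -6.6*n^2 + 10.58*n + 0.21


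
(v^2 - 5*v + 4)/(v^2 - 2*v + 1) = (v - 4)/(v - 1)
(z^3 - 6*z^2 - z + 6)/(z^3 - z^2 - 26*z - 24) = (z - 1)/(z + 4)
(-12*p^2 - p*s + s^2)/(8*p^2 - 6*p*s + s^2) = (-3*p - s)/(2*p - s)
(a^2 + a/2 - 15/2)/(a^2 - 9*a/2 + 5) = (a + 3)/(a - 2)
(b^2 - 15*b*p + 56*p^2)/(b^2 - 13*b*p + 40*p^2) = (-b + 7*p)/(-b + 5*p)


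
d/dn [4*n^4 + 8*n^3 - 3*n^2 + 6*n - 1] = 16*n^3 + 24*n^2 - 6*n + 6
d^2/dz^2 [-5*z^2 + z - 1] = -10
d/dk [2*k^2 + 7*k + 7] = 4*k + 7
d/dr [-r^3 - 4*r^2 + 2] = r*(-3*r - 8)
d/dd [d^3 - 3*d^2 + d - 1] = 3*d^2 - 6*d + 1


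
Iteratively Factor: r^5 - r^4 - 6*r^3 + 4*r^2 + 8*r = (r)*(r^4 - r^3 - 6*r^2 + 4*r + 8) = r*(r + 2)*(r^3 - 3*r^2 + 4) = r*(r + 1)*(r + 2)*(r^2 - 4*r + 4) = r*(r - 2)*(r + 1)*(r + 2)*(r - 2)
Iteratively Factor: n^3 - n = (n - 1)*(n^2 + n) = n*(n - 1)*(n + 1)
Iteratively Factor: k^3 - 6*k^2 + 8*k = (k)*(k^2 - 6*k + 8) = k*(k - 4)*(k - 2)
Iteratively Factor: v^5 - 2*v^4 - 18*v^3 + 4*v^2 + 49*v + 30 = (v - 5)*(v^4 + 3*v^3 - 3*v^2 - 11*v - 6) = (v - 5)*(v + 3)*(v^3 - 3*v - 2) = (v - 5)*(v + 1)*(v + 3)*(v^2 - v - 2) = (v - 5)*(v - 2)*(v + 1)*(v + 3)*(v + 1)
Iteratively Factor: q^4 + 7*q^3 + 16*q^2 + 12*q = (q + 2)*(q^3 + 5*q^2 + 6*q) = q*(q + 2)*(q^2 + 5*q + 6) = q*(q + 2)^2*(q + 3)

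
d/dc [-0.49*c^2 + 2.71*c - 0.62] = 2.71 - 0.98*c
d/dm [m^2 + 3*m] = 2*m + 3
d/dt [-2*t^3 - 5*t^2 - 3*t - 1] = -6*t^2 - 10*t - 3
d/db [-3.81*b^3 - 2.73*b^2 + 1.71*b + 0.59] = -11.43*b^2 - 5.46*b + 1.71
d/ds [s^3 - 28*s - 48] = 3*s^2 - 28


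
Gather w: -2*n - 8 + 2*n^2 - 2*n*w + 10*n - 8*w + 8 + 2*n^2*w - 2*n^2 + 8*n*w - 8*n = w*(2*n^2 + 6*n - 8)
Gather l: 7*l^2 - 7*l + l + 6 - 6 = 7*l^2 - 6*l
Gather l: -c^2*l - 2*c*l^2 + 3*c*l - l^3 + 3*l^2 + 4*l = -l^3 + l^2*(3 - 2*c) + l*(-c^2 + 3*c + 4)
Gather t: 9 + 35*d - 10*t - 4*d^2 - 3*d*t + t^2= -4*d^2 + 35*d + t^2 + t*(-3*d - 10) + 9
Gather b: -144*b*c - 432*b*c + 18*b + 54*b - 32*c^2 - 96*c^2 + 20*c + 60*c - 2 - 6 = b*(72 - 576*c) - 128*c^2 + 80*c - 8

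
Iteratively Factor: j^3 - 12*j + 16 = (j - 2)*(j^2 + 2*j - 8) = (j - 2)^2*(j + 4)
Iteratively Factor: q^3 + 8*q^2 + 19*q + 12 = (q + 3)*(q^2 + 5*q + 4) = (q + 3)*(q + 4)*(q + 1)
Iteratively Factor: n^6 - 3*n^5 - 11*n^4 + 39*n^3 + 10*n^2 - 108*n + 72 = (n - 3)*(n^5 - 11*n^3 + 6*n^2 + 28*n - 24) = (n - 3)*(n + 3)*(n^4 - 3*n^3 - 2*n^2 + 12*n - 8) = (n - 3)*(n - 2)*(n + 3)*(n^3 - n^2 - 4*n + 4) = (n - 3)*(n - 2)*(n - 1)*(n + 3)*(n^2 - 4) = (n - 3)*(n - 2)^2*(n - 1)*(n + 3)*(n + 2)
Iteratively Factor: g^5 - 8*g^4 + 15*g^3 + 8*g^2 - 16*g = (g - 1)*(g^4 - 7*g^3 + 8*g^2 + 16*g) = (g - 4)*(g - 1)*(g^3 - 3*g^2 - 4*g) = (g - 4)*(g - 1)*(g + 1)*(g^2 - 4*g) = g*(g - 4)*(g - 1)*(g + 1)*(g - 4)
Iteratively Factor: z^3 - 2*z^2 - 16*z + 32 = (z - 4)*(z^2 + 2*z - 8) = (z - 4)*(z + 4)*(z - 2)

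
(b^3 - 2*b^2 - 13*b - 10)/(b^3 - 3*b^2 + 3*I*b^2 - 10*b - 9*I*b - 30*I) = (b + 1)/(b + 3*I)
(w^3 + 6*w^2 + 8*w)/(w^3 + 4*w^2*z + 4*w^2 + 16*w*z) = (w + 2)/(w + 4*z)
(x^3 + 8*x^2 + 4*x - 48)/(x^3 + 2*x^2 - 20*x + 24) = (x + 4)/(x - 2)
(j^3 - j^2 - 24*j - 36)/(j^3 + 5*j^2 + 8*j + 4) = (j^2 - 3*j - 18)/(j^2 + 3*j + 2)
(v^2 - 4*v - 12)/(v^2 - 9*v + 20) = (v^2 - 4*v - 12)/(v^2 - 9*v + 20)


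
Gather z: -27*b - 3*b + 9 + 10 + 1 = 20 - 30*b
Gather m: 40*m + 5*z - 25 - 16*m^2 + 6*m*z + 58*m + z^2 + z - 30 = -16*m^2 + m*(6*z + 98) + z^2 + 6*z - 55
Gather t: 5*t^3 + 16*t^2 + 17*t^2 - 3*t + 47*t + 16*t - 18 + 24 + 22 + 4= 5*t^3 + 33*t^2 + 60*t + 32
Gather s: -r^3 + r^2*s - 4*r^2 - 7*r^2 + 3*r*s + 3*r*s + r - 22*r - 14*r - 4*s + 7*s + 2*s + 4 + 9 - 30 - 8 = -r^3 - 11*r^2 - 35*r + s*(r^2 + 6*r + 5) - 25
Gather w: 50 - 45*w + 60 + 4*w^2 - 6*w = 4*w^2 - 51*w + 110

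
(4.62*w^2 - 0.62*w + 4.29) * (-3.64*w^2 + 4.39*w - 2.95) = -16.8168*w^4 + 22.5386*w^3 - 31.9664*w^2 + 20.6621*w - 12.6555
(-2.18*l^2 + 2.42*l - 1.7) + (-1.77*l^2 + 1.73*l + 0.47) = -3.95*l^2 + 4.15*l - 1.23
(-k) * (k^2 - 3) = -k^3 + 3*k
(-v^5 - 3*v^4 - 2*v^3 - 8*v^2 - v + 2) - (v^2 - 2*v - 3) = -v^5 - 3*v^4 - 2*v^3 - 9*v^2 + v + 5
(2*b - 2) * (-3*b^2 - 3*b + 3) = -6*b^3 + 12*b - 6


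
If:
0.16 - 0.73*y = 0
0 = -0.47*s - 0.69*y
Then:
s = -0.32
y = 0.22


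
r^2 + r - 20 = (r - 4)*(r + 5)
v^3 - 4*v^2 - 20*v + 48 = (v - 6)*(v - 2)*(v + 4)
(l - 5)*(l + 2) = l^2 - 3*l - 10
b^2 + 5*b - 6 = (b - 1)*(b + 6)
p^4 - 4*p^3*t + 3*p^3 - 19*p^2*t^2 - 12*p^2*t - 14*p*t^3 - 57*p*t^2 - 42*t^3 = (p + 3)*(p - 7*t)*(p + t)*(p + 2*t)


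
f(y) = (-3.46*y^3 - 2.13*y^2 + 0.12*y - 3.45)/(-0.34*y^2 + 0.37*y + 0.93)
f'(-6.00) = 9.52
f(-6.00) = -49.26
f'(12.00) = 9.68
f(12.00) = 144.24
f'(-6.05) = 9.53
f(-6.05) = -49.74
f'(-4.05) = 9.08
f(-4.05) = -31.08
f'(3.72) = -12.61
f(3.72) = 87.80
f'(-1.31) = 53.59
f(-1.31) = -3.73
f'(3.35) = -31.21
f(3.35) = 95.39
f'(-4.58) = 9.23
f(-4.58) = -35.93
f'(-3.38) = 8.84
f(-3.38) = -25.07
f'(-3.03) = 8.69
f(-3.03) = -22.00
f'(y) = (0.68*y - 0.37)*(-3.46*y^3 - 2.13*y^2 + 0.12*y - 3.45)/(-0.34*y^2 + 0.37*y + 0.93)^2 + (-10.38*y^2 - 4.26*y + 0.12)/(-0.34*y^2 + 0.37*y + 0.93) = (1.1764*y^4 - 2.5604*y^3 - 10.4007*y^2 - 6.3078*y + 1.3881)/(0.1156*y^4 - 0.2516*y^3 - 0.4955*y^2 + 0.6882*y + 0.8649)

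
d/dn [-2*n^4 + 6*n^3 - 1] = n^2*(18 - 8*n)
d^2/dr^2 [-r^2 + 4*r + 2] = -2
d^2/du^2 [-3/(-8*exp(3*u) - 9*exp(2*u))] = 108*(16*exp(2*u) + 22*exp(u) + 9)*exp(-2*u)/(512*exp(3*u) + 1728*exp(2*u) + 1944*exp(u) + 729)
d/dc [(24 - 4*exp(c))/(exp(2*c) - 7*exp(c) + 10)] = 4*((exp(c) - 6)*(2*exp(c) - 7) - exp(2*c) + 7*exp(c) - 10)*exp(c)/(exp(2*c) - 7*exp(c) + 10)^2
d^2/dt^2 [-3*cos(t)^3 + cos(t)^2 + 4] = 9*cos(t)/4 - 2*cos(2*t) + 27*cos(3*t)/4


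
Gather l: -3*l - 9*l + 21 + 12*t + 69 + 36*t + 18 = -12*l + 48*t + 108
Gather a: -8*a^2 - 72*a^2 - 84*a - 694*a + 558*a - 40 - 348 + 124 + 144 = -80*a^2 - 220*a - 120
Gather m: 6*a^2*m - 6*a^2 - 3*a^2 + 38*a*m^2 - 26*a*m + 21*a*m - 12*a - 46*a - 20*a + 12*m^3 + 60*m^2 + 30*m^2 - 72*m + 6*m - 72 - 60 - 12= -9*a^2 - 78*a + 12*m^3 + m^2*(38*a + 90) + m*(6*a^2 - 5*a - 66) - 144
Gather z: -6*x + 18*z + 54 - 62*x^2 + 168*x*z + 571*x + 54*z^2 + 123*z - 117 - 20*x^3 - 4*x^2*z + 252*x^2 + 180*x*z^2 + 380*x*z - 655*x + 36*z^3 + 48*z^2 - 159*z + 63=-20*x^3 + 190*x^2 - 90*x + 36*z^3 + z^2*(180*x + 102) + z*(-4*x^2 + 548*x - 18)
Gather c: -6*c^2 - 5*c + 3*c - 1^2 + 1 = -6*c^2 - 2*c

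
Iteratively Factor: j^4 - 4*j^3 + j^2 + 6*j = (j)*(j^3 - 4*j^2 + j + 6) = j*(j - 3)*(j^2 - j - 2) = j*(j - 3)*(j - 2)*(j + 1)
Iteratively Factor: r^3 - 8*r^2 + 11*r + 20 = (r + 1)*(r^2 - 9*r + 20) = (r - 5)*(r + 1)*(r - 4)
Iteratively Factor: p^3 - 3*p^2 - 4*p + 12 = (p - 3)*(p^2 - 4) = (p - 3)*(p + 2)*(p - 2)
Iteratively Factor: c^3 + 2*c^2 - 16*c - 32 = (c - 4)*(c^2 + 6*c + 8) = (c - 4)*(c + 4)*(c + 2)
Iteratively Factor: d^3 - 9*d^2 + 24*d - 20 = (d - 5)*(d^2 - 4*d + 4) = (d - 5)*(d - 2)*(d - 2)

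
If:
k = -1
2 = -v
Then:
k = -1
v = -2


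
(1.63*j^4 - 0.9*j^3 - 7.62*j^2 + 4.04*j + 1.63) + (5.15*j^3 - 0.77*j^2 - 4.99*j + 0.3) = 1.63*j^4 + 4.25*j^3 - 8.39*j^2 - 0.95*j + 1.93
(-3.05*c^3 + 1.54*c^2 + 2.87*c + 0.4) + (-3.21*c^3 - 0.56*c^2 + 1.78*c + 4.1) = -6.26*c^3 + 0.98*c^2 + 4.65*c + 4.5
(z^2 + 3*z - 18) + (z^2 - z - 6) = 2*z^2 + 2*z - 24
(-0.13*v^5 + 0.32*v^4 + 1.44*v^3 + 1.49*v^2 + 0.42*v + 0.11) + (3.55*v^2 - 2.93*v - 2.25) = -0.13*v^5 + 0.32*v^4 + 1.44*v^3 + 5.04*v^2 - 2.51*v - 2.14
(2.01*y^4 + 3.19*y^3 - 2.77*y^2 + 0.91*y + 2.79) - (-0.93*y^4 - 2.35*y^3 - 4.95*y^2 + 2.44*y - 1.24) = 2.94*y^4 + 5.54*y^3 + 2.18*y^2 - 1.53*y + 4.03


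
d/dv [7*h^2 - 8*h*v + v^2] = -8*h + 2*v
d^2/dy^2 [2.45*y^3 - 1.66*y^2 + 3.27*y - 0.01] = 14.7*y - 3.32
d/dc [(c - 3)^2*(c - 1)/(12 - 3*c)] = (c - 3)*((5 - 3*c)*(c - 4) + (c - 3)*(c - 1))/(3*(c - 4)^2)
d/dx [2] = 0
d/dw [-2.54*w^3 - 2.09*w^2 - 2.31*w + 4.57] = -7.62*w^2 - 4.18*w - 2.31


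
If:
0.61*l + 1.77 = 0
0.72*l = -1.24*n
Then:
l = -2.90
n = 1.68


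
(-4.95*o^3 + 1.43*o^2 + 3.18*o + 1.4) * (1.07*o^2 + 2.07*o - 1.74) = -5.2965*o^5 - 8.7164*o^4 + 14.9757*o^3 + 5.5924*o^2 - 2.6352*o - 2.436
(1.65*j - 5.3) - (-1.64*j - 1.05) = 3.29*j - 4.25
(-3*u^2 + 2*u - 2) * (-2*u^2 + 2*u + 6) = 6*u^4 - 10*u^3 - 10*u^2 + 8*u - 12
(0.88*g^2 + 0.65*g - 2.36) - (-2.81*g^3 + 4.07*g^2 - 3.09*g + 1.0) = 2.81*g^3 - 3.19*g^2 + 3.74*g - 3.36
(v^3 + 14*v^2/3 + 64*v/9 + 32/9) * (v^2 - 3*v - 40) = v^5 + 5*v^4/3 - 422*v^3/9 - 1840*v^2/9 - 2656*v/9 - 1280/9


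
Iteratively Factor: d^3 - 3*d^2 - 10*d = (d)*(d^2 - 3*d - 10) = d*(d + 2)*(d - 5)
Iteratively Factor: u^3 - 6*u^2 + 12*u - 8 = (u - 2)*(u^2 - 4*u + 4) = (u - 2)^2*(u - 2)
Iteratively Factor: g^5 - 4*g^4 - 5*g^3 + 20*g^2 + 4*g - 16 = (g + 2)*(g^4 - 6*g^3 + 7*g^2 + 6*g - 8) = (g - 1)*(g + 2)*(g^3 - 5*g^2 + 2*g + 8) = (g - 4)*(g - 1)*(g + 2)*(g^2 - g - 2) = (g - 4)*(g - 2)*(g - 1)*(g + 2)*(g + 1)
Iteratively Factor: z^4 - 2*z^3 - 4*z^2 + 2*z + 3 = (z + 1)*(z^3 - 3*z^2 - z + 3) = (z - 1)*(z + 1)*(z^2 - 2*z - 3) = (z - 3)*(z - 1)*(z + 1)*(z + 1)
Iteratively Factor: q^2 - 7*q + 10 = (q - 5)*(q - 2)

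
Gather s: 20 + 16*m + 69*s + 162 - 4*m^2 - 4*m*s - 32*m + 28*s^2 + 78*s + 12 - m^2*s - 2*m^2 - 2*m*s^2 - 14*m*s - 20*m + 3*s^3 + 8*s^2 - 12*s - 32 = -6*m^2 - 36*m + 3*s^3 + s^2*(36 - 2*m) + s*(-m^2 - 18*m + 135) + 162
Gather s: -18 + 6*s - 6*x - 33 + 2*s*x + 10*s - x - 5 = s*(2*x + 16) - 7*x - 56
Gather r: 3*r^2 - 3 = 3*r^2 - 3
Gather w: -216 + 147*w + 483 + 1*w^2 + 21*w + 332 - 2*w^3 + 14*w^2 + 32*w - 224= -2*w^3 + 15*w^2 + 200*w + 375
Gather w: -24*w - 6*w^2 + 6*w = -6*w^2 - 18*w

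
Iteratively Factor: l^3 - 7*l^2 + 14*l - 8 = (l - 1)*(l^2 - 6*l + 8) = (l - 2)*(l - 1)*(l - 4)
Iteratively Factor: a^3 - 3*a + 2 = (a - 1)*(a^2 + a - 2) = (a - 1)*(a + 2)*(a - 1)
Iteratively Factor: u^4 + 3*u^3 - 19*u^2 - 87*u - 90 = (u - 5)*(u^3 + 8*u^2 + 21*u + 18) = (u - 5)*(u + 2)*(u^2 + 6*u + 9) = (u - 5)*(u + 2)*(u + 3)*(u + 3)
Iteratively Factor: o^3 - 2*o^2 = (o)*(o^2 - 2*o) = o^2*(o - 2)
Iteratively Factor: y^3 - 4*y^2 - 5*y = (y)*(y^2 - 4*y - 5) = y*(y - 5)*(y + 1)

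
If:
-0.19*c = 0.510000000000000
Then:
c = -2.68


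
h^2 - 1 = (h - 1)*(h + 1)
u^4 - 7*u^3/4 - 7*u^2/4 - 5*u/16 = u*(u - 5/2)*(u + 1/4)*(u + 1/2)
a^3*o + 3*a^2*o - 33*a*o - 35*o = (a - 5)*(a + 7)*(a*o + o)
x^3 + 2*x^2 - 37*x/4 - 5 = (x - 5/2)*(x + 1/2)*(x + 4)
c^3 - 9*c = c*(c - 3)*(c + 3)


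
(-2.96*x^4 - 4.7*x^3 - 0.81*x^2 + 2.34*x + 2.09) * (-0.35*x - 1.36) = 1.036*x^5 + 5.6706*x^4 + 6.6755*x^3 + 0.2826*x^2 - 3.9139*x - 2.8424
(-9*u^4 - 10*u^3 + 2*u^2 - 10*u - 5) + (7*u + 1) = -9*u^4 - 10*u^3 + 2*u^2 - 3*u - 4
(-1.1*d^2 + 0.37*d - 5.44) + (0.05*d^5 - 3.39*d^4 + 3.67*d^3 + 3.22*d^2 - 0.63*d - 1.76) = 0.05*d^5 - 3.39*d^4 + 3.67*d^3 + 2.12*d^2 - 0.26*d - 7.2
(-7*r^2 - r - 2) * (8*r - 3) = -56*r^3 + 13*r^2 - 13*r + 6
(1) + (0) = 1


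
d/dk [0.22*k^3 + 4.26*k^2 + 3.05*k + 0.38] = 0.66*k^2 + 8.52*k + 3.05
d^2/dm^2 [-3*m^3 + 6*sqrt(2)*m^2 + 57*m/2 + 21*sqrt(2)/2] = -18*m + 12*sqrt(2)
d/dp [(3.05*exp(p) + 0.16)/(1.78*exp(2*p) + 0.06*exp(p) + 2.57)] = (-5.429*exp(2*p) - 0.5696*exp(p) + 7.8289)*exp(p)/(3.1684*exp(4*p) + 0.2136*exp(3*p) + 9.1528*exp(2*p) + 0.3084*exp(p) + 6.6049)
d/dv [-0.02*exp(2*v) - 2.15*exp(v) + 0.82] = (-0.04*exp(v) - 2.15)*exp(v)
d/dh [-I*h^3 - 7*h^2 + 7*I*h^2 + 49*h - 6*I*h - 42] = -3*I*h^2 - 14*h*(1 - I) + 49 - 6*I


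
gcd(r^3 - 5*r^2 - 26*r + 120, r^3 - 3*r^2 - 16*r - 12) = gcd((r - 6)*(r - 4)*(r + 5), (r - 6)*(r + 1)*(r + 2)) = r - 6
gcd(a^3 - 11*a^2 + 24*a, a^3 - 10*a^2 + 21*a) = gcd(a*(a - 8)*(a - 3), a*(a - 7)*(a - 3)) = a^2 - 3*a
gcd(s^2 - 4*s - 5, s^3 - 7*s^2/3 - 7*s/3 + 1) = s + 1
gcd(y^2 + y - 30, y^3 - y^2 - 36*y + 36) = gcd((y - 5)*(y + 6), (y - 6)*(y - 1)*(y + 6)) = y + 6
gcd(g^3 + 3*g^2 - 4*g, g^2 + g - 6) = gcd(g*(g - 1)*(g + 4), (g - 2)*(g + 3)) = 1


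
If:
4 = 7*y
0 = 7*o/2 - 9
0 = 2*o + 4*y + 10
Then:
No Solution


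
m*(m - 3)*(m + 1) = m^3 - 2*m^2 - 3*m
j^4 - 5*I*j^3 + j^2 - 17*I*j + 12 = (j - 4*I)*(j - 3*I)*(j + I)^2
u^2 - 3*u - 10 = (u - 5)*(u + 2)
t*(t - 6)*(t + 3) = t^3 - 3*t^2 - 18*t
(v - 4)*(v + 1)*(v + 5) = v^3 + 2*v^2 - 19*v - 20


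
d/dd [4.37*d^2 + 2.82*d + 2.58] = 8.74*d + 2.82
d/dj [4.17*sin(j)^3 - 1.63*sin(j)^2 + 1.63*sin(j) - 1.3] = (12.51*sin(j)^2 - 3.26*sin(j) + 1.63)*cos(j)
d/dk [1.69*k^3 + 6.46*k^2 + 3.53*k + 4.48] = 5.07*k^2 + 12.92*k + 3.53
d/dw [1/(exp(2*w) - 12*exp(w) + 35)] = 2*(6 - exp(w))*exp(w)/(exp(2*w) - 12*exp(w) + 35)^2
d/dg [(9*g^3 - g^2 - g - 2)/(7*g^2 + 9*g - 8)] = (63*g^4 + 162*g^3 - 218*g^2 + 44*g + 26)/(49*g^4 + 126*g^3 - 31*g^2 - 144*g + 64)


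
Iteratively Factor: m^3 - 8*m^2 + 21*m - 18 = (m - 2)*(m^2 - 6*m + 9) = (m - 3)*(m - 2)*(m - 3)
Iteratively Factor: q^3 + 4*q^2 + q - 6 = (q - 1)*(q^2 + 5*q + 6) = (q - 1)*(q + 3)*(q + 2)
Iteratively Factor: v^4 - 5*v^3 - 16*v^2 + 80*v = (v - 5)*(v^3 - 16*v) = (v - 5)*(v + 4)*(v^2 - 4*v) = v*(v - 5)*(v + 4)*(v - 4)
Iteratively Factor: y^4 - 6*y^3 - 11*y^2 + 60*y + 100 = (y - 5)*(y^3 - y^2 - 16*y - 20) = (y - 5)*(y + 2)*(y^2 - 3*y - 10) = (y - 5)^2*(y + 2)*(y + 2)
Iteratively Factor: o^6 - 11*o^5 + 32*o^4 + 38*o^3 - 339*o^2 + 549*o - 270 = (o - 3)*(o^5 - 8*o^4 + 8*o^3 + 62*o^2 - 153*o + 90) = (o - 3)*(o + 3)*(o^4 - 11*o^3 + 41*o^2 - 61*o + 30) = (o - 3)^2*(o + 3)*(o^3 - 8*o^2 + 17*o - 10) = (o - 3)^2*(o - 2)*(o + 3)*(o^2 - 6*o + 5) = (o - 5)*(o - 3)^2*(o - 2)*(o + 3)*(o - 1)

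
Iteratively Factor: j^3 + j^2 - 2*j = (j)*(j^2 + j - 2) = j*(j - 1)*(j + 2)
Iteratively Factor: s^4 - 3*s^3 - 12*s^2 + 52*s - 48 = (s - 2)*(s^3 - s^2 - 14*s + 24) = (s - 2)*(s + 4)*(s^2 - 5*s + 6) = (s - 2)^2*(s + 4)*(s - 3)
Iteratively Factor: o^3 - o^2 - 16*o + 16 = (o - 1)*(o^2 - 16) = (o - 4)*(o - 1)*(o + 4)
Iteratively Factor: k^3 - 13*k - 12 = (k + 3)*(k^2 - 3*k - 4) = (k + 1)*(k + 3)*(k - 4)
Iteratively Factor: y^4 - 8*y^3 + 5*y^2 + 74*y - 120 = (y - 2)*(y^3 - 6*y^2 - 7*y + 60) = (y - 2)*(y + 3)*(y^2 - 9*y + 20) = (y - 5)*(y - 2)*(y + 3)*(y - 4)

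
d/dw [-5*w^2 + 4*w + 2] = 4 - 10*w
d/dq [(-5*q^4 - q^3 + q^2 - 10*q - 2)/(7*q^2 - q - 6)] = (-70*q^5 + 8*q^4 + 122*q^3 + 87*q^2 + 16*q + 58)/(49*q^4 - 14*q^3 - 83*q^2 + 12*q + 36)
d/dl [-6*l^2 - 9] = -12*l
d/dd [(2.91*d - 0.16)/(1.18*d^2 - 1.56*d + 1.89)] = (-3.4338*d^2 + 0.3776*d + 5.2503)/(1.3924*d^4 - 3.6816*d^3 + 6.894*d^2 - 5.8968*d + 3.5721)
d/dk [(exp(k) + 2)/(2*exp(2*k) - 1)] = (-4*(exp(k) + 2)*exp(k) + 2*exp(2*k) - 1)*exp(k)/(2*exp(2*k) - 1)^2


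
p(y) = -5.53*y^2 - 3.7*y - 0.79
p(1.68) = -22.61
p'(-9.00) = 95.84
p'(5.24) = -61.65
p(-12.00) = -752.71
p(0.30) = -2.40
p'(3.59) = -43.41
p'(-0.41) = 0.83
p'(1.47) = -19.96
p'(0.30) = -7.02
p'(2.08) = -26.70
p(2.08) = -32.41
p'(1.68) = -22.28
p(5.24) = -172.02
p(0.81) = -7.42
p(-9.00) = -415.42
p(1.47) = -18.18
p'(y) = -11.06*y - 3.7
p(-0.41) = -0.20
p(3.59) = -85.34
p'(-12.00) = 129.02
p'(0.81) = -12.66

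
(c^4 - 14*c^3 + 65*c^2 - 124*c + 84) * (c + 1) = c^5 - 13*c^4 + 51*c^3 - 59*c^2 - 40*c + 84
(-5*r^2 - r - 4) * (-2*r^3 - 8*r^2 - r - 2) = 10*r^5 + 42*r^4 + 21*r^3 + 43*r^2 + 6*r + 8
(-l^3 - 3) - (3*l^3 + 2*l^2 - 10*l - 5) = -4*l^3 - 2*l^2 + 10*l + 2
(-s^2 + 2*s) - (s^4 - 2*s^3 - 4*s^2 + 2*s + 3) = -s^4 + 2*s^3 + 3*s^2 - 3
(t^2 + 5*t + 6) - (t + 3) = t^2 + 4*t + 3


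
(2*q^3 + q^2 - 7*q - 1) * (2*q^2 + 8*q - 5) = 4*q^5 + 18*q^4 - 16*q^3 - 63*q^2 + 27*q + 5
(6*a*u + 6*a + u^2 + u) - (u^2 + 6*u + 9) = 6*a*u + 6*a - 5*u - 9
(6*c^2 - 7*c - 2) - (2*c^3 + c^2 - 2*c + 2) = -2*c^3 + 5*c^2 - 5*c - 4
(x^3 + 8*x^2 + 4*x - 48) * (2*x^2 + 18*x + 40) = 2*x^5 + 34*x^4 + 192*x^3 + 296*x^2 - 704*x - 1920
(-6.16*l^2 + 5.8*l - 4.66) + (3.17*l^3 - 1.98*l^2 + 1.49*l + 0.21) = 3.17*l^3 - 8.14*l^2 + 7.29*l - 4.45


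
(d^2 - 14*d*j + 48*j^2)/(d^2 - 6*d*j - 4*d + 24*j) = (d - 8*j)/(d - 4)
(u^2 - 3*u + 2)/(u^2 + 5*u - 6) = (u - 2)/(u + 6)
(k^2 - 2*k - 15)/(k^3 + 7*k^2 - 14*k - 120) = (k^2 - 2*k - 15)/(k^3 + 7*k^2 - 14*k - 120)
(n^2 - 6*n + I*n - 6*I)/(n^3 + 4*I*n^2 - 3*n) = (n - 6)/(n*(n + 3*I))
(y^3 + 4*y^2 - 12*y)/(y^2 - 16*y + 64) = y*(y^2 + 4*y - 12)/(y^2 - 16*y + 64)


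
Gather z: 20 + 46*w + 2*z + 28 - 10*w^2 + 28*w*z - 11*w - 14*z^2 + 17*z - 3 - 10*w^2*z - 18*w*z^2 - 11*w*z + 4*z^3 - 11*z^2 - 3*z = -10*w^2 + 35*w + 4*z^3 + z^2*(-18*w - 25) + z*(-10*w^2 + 17*w + 16) + 45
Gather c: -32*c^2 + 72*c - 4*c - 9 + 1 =-32*c^2 + 68*c - 8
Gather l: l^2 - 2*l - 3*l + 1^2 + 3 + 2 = l^2 - 5*l + 6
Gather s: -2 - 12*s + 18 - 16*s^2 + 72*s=-16*s^2 + 60*s + 16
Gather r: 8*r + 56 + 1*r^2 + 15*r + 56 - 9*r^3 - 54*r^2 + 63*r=-9*r^3 - 53*r^2 + 86*r + 112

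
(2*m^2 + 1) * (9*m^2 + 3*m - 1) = 18*m^4 + 6*m^3 + 7*m^2 + 3*m - 1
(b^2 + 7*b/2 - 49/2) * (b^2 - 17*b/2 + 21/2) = b^4 - 5*b^3 - 175*b^2/4 + 245*b - 1029/4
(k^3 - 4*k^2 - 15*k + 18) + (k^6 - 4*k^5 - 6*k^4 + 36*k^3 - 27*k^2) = k^6 - 4*k^5 - 6*k^4 + 37*k^3 - 31*k^2 - 15*k + 18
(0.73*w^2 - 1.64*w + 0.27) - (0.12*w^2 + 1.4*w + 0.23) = 0.61*w^2 - 3.04*w + 0.04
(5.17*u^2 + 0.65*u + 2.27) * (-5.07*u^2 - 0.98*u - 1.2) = -26.2119*u^4 - 8.3621*u^3 - 18.3499*u^2 - 3.0046*u - 2.724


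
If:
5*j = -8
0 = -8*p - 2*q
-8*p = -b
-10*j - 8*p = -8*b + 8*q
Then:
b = -16/11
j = -8/5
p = -2/11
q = 8/11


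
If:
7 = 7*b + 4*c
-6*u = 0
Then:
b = 1 - 4*c/7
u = 0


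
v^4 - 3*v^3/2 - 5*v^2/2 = v^2*(v - 5/2)*(v + 1)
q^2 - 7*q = q*(q - 7)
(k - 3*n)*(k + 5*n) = k^2 + 2*k*n - 15*n^2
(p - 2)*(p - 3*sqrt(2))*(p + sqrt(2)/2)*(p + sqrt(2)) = p^4 - 3*sqrt(2)*p^3/2 - 2*p^3 - 8*p^2 + 3*sqrt(2)*p^2 - 3*sqrt(2)*p + 16*p + 6*sqrt(2)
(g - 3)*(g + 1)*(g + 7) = g^3 + 5*g^2 - 17*g - 21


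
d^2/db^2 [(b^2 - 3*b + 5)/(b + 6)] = 118/(b^3 + 18*b^2 + 108*b + 216)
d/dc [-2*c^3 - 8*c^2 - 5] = 2*c*(-3*c - 8)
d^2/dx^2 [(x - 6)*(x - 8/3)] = 2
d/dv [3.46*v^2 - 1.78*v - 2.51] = 6.92*v - 1.78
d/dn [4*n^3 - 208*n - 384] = 12*n^2 - 208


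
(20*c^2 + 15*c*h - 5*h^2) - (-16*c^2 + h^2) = 36*c^2 + 15*c*h - 6*h^2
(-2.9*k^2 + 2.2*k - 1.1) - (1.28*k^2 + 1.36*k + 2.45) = -4.18*k^2 + 0.84*k - 3.55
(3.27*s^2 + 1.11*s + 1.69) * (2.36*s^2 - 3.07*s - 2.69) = 7.7172*s^4 - 7.4193*s^3 - 8.2156*s^2 - 8.1742*s - 4.5461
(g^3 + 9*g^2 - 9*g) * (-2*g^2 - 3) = -2*g^5 - 18*g^4 + 15*g^3 - 27*g^2 + 27*g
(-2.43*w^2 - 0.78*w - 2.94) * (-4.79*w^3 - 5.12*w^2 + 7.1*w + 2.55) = 11.6397*w^5 + 16.1778*w^4 + 0.8232*w^3 + 3.3183*w^2 - 22.863*w - 7.497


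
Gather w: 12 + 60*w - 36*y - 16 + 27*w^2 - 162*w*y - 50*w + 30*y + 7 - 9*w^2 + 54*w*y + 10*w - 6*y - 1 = 18*w^2 + w*(20 - 108*y) - 12*y + 2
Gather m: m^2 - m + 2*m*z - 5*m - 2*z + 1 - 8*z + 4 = m^2 + m*(2*z - 6) - 10*z + 5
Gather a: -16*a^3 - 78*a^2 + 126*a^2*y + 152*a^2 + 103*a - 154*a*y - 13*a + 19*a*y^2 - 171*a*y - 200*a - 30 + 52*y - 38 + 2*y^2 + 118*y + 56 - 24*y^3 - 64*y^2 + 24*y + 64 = -16*a^3 + a^2*(126*y + 74) + a*(19*y^2 - 325*y - 110) - 24*y^3 - 62*y^2 + 194*y + 52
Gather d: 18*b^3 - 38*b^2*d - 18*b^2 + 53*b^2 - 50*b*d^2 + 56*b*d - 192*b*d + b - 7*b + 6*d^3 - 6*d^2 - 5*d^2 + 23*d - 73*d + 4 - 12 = 18*b^3 + 35*b^2 - 6*b + 6*d^3 + d^2*(-50*b - 11) + d*(-38*b^2 - 136*b - 50) - 8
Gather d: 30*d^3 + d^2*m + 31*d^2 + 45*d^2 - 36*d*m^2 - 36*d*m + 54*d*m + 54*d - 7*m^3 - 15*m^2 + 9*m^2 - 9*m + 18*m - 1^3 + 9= 30*d^3 + d^2*(m + 76) + d*(-36*m^2 + 18*m + 54) - 7*m^3 - 6*m^2 + 9*m + 8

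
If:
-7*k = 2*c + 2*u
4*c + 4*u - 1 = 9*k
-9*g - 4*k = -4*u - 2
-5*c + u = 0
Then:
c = 7/276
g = 185/621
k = -1/23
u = 35/276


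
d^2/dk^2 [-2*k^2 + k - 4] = -4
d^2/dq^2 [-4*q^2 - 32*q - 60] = -8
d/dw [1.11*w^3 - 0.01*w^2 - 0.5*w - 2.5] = 3.33*w^2 - 0.02*w - 0.5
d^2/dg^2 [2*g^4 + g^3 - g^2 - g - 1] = 24*g^2 + 6*g - 2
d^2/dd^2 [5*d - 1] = 0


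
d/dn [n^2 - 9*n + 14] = 2*n - 9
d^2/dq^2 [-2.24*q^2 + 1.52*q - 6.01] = -4.48000000000000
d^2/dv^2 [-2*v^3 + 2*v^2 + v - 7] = 4 - 12*v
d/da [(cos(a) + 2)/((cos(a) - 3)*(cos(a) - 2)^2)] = (3*cos(a) + cos(2*a) - 21)*sin(a)/((cos(a) - 3)^2*(cos(a) - 2)^3)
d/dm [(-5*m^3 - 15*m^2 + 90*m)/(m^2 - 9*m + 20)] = 5*(-m^4 + 18*m^3 - 51*m^2 - 120*m + 360)/(m^4 - 18*m^3 + 121*m^2 - 360*m + 400)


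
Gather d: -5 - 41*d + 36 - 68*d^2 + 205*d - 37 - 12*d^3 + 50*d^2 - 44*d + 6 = -12*d^3 - 18*d^2 + 120*d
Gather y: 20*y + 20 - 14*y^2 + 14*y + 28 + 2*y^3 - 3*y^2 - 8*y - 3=2*y^3 - 17*y^2 + 26*y + 45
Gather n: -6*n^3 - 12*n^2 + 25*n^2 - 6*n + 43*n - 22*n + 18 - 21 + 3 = -6*n^3 + 13*n^2 + 15*n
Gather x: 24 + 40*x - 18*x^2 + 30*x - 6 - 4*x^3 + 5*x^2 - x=-4*x^3 - 13*x^2 + 69*x + 18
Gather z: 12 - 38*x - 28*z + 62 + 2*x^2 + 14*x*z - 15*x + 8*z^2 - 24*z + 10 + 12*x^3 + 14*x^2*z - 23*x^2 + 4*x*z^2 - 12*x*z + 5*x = 12*x^3 - 21*x^2 - 48*x + z^2*(4*x + 8) + z*(14*x^2 + 2*x - 52) + 84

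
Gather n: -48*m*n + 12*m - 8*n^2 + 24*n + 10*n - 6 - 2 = 12*m - 8*n^2 + n*(34 - 48*m) - 8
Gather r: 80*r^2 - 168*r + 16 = 80*r^2 - 168*r + 16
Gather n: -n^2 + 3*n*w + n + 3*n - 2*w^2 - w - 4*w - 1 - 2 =-n^2 + n*(3*w + 4) - 2*w^2 - 5*w - 3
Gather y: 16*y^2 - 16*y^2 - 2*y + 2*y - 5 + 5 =0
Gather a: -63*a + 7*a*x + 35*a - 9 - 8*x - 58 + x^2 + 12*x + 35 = a*(7*x - 28) + x^2 + 4*x - 32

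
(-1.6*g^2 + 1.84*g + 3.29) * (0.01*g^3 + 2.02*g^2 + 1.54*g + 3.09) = -0.016*g^5 - 3.2136*g^4 + 1.2857*g^3 + 4.5354*g^2 + 10.7522*g + 10.1661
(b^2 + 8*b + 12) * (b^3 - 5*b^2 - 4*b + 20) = b^5 + 3*b^4 - 32*b^3 - 72*b^2 + 112*b + 240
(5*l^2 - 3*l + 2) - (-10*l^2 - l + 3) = 15*l^2 - 2*l - 1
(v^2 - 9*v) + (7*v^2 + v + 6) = 8*v^2 - 8*v + 6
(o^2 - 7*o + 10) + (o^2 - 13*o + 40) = 2*o^2 - 20*o + 50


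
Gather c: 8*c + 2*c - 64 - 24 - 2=10*c - 90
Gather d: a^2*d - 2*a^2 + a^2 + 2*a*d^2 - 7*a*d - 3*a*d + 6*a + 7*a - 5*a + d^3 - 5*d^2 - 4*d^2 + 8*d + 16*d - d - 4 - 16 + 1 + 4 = -a^2 + 8*a + d^3 + d^2*(2*a - 9) + d*(a^2 - 10*a + 23) - 15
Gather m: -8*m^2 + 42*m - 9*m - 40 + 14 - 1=-8*m^2 + 33*m - 27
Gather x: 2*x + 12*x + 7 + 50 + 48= 14*x + 105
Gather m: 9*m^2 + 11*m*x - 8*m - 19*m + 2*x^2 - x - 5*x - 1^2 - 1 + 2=9*m^2 + m*(11*x - 27) + 2*x^2 - 6*x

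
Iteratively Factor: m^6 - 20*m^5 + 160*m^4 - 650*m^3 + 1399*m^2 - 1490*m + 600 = (m - 1)*(m^5 - 19*m^4 + 141*m^3 - 509*m^2 + 890*m - 600) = (m - 5)*(m - 1)*(m^4 - 14*m^3 + 71*m^2 - 154*m + 120) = (m - 5)*(m - 4)*(m - 1)*(m^3 - 10*m^2 + 31*m - 30) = (m - 5)^2*(m - 4)*(m - 1)*(m^2 - 5*m + 6) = (m - 5)^2*(m - 4)*(m - 2)*(m - 1)*(m - 3)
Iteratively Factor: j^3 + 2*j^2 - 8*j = (j + 4)*(j^2 - 2*j) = (j - 2)*(j + 4)*(j)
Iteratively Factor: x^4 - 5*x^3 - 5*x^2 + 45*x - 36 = (x - 4)*(x^3 - x^2 - 9*x + 9) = (x - 4)*(x - 3)*(x^2 + 2*x - 3) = (x - 4)*(x - 3)*(x + 3)*(x - 1)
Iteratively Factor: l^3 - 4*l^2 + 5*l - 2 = (l - 1)*(l^2 - 3*l + 2) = (l - 2)*(l - 1)*(l - 1)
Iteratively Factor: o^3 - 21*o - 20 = (o + 1)*(o^2 - o - 20) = (o + 1)*(o + 4)*(o - 5)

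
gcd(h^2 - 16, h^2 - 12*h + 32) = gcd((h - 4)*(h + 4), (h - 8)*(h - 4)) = h - 4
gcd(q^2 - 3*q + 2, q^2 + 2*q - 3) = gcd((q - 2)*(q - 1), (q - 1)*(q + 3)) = q - 1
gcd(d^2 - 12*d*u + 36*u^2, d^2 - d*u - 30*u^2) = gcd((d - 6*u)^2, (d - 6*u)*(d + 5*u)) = -d + 6*u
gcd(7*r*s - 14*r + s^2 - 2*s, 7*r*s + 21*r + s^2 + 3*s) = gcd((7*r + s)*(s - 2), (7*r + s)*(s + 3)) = 7*r + s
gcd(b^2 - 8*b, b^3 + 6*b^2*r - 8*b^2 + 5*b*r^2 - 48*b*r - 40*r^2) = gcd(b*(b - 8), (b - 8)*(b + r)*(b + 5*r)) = b - 8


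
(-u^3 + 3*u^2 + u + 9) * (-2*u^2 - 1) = 2*u^5 - 6*u^4 - u^3 - 21*u^2 - u - 9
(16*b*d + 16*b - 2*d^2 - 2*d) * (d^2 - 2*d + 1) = 16*b*d^3 - 16*b*d^2 - 16*b*d + 16*b - 2*d^4 + 2*d^3 + 2*d^2 - 2*d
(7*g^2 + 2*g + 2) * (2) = 14*g^2 + 4*g + 4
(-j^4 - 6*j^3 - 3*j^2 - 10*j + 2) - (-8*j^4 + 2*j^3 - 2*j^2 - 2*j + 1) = 7*j^4 - 8*j^3 - j^2 - 8*j + 1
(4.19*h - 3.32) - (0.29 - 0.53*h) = 4.72*h - 3.61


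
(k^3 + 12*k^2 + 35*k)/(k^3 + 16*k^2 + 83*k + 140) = k/(k + 4)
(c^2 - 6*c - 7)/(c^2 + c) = (c - 7)/c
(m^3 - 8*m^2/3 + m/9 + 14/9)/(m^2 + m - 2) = (9*m^2 - 15*m - 14)/(9*(m + 2))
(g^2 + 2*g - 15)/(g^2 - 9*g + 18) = (g + 5)/(g - 6)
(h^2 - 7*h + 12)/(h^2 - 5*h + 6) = (h - 4)/(h - 2)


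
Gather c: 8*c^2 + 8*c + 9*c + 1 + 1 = 8*c^2 + 17*c + 2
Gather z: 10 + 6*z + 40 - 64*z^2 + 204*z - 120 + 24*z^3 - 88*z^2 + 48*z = 24*z^3 - 152*z^2 + 258*z - 70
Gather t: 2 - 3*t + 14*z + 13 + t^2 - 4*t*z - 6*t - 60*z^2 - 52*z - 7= t^2 + t*(-4*z - 9) - 60*z^2 - 38*z + 8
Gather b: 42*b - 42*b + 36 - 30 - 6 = 0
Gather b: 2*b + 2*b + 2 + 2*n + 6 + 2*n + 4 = 4*b + 4*n + 12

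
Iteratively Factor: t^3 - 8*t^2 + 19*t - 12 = (t - 4)*(t^2 - 4*t + 3) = (t - 4)*(t - 1)*(t - 3)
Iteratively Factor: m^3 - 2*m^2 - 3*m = (m + 1)*(m^2 - 3*m) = (m - 3)*(m + 1)*(m)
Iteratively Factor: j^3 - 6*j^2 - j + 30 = (j + 2)*(j^2 - 8*j + 15) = (j - 5)*(j + 2)*(j - 3)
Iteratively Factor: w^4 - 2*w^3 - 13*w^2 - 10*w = (w - 5)*(w^3 + 3*w^2 + 2*w) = w*(w - 5)*(w^2 + 3*w + 2) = w*(w - 5)*(w + 2)*(w + 1)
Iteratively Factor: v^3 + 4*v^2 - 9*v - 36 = (v + 3)*(v^2 + v - 12) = (v + 3)*(v + 4)*(v - 3)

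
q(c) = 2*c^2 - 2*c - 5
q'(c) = 4*c - 2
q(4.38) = 24.61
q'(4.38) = 15.52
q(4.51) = 26.66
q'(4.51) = 16.04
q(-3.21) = 22.03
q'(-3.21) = -14.84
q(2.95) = 6.50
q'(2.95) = 9.80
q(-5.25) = 60.62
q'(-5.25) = -23.00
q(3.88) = 17.35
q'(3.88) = 13.52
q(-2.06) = 7.61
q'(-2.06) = -10.24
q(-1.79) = 4.99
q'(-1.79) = -9.16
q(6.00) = 55.00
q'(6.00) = 22.00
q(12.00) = 259.00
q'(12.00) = 46.00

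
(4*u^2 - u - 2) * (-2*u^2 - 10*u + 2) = -8*u^4 - 38*u^3 + 22*u^2 + 18*u - 4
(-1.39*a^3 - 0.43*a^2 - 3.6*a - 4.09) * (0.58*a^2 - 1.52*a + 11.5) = -0.8062*a^5 + 1.8634*a^4 - 17.4194*a^3 - 1.8452*a^2 - 35.1832*a - 47.035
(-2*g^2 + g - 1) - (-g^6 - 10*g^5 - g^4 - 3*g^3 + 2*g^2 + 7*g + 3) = g^6 + 10*g^5 + g^4 + 3*g^3 - 4*g^2 - 6*g - 4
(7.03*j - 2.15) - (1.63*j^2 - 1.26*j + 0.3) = -1.63*j^2 + 8.29*j - 2.45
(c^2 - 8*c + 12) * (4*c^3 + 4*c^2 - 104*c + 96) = 4*c^5 - 28*c^4 - 88*c^3 + 976*c^2 - 2016*c + 1152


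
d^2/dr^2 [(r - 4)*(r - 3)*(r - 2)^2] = 12*r^2 - 66*r + 88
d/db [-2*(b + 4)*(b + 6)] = -4*b - 20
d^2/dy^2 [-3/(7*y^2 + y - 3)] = 6*(49*y^2 + 7*y - (14*y + 1)^2 - 21)/(7*y^2 + y - 3)^3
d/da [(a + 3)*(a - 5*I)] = 2*a + 3 - 5*I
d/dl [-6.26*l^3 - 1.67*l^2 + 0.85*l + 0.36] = -18.78*l^2 - 3.34*l + 0.85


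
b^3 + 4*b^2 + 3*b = b*(b + 1)*(b + 3)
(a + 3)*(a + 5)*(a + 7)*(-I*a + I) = -I*a^4 - 14*I*a^3 - 56*I*a^2 - 34*I*a + 105*I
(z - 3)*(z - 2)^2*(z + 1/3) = z^4 - 20*z^3/3 + 41*z^2/3 - 20*z/3 - 4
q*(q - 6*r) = q^2 - 6*q*r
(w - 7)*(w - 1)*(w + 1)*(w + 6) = w^4 - w^3 - 43*w^2 + w + 42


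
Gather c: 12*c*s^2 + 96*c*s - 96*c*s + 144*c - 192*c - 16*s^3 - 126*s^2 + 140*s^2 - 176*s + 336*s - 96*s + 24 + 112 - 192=c*(12*s^2 - 48) - 16*s^3 + 14*s^2 + 64*s - 56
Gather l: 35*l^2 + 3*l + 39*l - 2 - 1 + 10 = 35*l^2 + 42*l + 7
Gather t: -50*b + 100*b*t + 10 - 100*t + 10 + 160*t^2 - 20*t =-50*b + 160*t^2 + t*(100*b - 120) + 20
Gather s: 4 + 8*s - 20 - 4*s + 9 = 4*s - 7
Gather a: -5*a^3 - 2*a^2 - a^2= -5*a^3 - 3*a^2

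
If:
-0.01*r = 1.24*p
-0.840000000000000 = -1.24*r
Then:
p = -0.01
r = 0.68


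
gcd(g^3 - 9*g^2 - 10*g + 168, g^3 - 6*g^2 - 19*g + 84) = g^2 - 3*g - 28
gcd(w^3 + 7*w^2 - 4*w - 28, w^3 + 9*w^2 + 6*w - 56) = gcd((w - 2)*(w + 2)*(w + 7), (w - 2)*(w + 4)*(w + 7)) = w^2 + 5*w - 14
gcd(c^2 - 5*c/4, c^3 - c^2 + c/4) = c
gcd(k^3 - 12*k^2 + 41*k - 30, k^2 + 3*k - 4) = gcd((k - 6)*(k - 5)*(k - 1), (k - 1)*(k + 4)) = k - 1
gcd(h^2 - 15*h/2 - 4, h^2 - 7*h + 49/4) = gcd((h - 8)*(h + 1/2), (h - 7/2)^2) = 1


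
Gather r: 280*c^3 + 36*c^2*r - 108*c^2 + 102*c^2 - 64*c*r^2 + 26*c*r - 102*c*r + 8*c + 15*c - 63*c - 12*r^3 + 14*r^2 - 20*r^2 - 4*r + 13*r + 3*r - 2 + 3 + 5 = 280*c^3 - 6*c^2 - 40*c - 12*r^3 + r^2*(-64*c - 6) + r*(36*c^2 - 76*c + 12) + 6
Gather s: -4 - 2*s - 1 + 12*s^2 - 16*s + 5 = 12*s^2 - 18*s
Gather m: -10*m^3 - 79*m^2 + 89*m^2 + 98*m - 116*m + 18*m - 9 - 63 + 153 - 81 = -10*m^3 + 10*m^2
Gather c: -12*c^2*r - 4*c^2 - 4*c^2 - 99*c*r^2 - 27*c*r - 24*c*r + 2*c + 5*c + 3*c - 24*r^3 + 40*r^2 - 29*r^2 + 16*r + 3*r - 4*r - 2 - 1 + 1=c^2*(-12*r - 8) + c*(-99*r^2 - 51*r + 10) - 24*r^3 + 11*r^2 + 15*r - 2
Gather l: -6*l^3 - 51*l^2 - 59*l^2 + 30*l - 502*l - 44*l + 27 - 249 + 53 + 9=-6*l^3 - 110*l^2 - 516*l - 160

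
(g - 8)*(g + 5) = g^2 - 3*g - 40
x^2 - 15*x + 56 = (x - 8)*(x - 7)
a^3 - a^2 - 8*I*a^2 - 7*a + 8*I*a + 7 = (a - 1)*(a - 7*I)*(a - I)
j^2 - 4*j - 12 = (j - 6)*(j + 2)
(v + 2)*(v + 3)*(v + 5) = v^3 + 10*v^2 + 31*v + 30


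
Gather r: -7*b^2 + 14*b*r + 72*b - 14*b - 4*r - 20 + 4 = -7*b^2 + 58*b + r*(14*b - 4) - 16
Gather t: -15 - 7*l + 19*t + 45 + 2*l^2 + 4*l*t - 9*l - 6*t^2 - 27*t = 2*l^2 - 16*l - 6*t^2 + t*(4*l - 8) + 30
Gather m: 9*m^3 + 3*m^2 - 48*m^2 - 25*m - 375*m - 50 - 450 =9*m^3 - 45*m^2 - 400*m - 500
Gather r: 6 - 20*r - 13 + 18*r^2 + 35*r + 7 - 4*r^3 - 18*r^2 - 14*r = -4*r^3 + r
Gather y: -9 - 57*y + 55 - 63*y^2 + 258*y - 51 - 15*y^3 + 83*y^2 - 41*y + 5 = -15*y^3 + 20*y^2 + 160*y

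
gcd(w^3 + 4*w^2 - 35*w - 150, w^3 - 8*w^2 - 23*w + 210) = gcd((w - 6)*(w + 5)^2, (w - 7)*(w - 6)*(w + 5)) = w^2 - w - 30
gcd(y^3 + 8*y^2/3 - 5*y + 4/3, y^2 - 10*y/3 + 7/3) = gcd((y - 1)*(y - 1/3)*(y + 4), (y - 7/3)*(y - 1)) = y - 1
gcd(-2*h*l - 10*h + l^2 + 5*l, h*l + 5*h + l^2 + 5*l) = l + 5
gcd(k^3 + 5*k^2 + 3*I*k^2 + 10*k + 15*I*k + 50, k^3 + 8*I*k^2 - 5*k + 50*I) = k^2 + 3*I*k + 10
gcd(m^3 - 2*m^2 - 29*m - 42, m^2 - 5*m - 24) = m + 3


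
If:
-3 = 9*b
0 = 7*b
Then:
No Solution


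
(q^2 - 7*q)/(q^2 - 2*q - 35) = q/(q + 5)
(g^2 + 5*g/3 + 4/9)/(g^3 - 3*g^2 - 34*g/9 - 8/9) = (3*g + 4)/(3*g^2 - 10*g - 8)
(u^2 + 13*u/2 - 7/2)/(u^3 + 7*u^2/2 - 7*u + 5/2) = (u + 7)/(u^2 + 4*u - 5)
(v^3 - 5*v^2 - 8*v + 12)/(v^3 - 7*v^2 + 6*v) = (v + 2)/v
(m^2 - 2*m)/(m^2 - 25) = m*(m - 2)/(m^2 - 25)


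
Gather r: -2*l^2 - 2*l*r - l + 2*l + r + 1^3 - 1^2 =-2*l^2 + l + r*(1 - 2*l)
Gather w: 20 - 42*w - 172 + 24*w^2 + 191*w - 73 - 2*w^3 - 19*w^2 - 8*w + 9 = -2*w^3 + 5*w^2 + 141*w - 216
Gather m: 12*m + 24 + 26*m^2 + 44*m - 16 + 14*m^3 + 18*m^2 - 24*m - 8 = 14*m^3 + 44*m^2 + 32*m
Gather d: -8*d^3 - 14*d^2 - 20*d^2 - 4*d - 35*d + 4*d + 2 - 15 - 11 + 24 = -8*d^3 - 34*d^2 - 35*d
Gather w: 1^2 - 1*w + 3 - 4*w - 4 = -5*w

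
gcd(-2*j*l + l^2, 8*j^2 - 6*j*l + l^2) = 2*j - l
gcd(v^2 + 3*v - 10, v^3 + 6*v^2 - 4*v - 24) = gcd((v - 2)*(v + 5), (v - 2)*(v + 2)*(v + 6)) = v - 2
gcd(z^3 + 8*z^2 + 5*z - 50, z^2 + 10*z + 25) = z^2 + 10*z + 25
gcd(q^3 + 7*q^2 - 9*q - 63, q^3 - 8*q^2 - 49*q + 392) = q + 7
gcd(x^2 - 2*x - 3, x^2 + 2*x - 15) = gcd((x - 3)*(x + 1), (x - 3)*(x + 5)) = x - 3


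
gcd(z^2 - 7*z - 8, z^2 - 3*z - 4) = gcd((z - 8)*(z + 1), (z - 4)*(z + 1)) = z + 1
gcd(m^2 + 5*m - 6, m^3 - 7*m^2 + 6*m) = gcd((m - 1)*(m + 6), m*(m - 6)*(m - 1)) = m - 1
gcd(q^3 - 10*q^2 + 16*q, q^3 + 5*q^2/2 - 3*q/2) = q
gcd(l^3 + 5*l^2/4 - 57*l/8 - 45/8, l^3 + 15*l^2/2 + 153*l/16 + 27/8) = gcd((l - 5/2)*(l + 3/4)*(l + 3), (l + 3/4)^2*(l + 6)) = l + 3/4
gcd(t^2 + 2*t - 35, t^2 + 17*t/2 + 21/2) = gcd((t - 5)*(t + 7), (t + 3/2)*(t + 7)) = t + 7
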